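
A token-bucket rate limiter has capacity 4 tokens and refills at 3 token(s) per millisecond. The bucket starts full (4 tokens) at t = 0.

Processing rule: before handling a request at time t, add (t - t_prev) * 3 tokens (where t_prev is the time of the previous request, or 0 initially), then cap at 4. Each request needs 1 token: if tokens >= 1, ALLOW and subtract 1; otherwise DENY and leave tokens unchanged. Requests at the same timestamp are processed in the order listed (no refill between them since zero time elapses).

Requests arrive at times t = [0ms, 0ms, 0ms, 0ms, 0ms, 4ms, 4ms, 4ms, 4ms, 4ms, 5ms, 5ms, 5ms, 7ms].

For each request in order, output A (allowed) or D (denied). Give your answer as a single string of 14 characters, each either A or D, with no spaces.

Simulating step by step:
  req#1 t=0ms: ALLOW
  req#2 t=0ms: ALLOW
  req#3 t=0ms: ALLOW
  req#4 t=0ms: ALLOW
  req#5 t=0ms: DENY
  req#6 t=4ms: ALLOW
  req#7 t=4ms: ALLOW
  req#8 t=4ms: ALLOW
  req#9 t=4ms: ALLOW
  req#10 t=4ms: DENY
  req#11 t=5ms: ALLOW
  req#12 t=5ms: ALLOW
  req#13 t=5ms: ALLOW
  req#14 t=7ms: ALLOW

Answer: AAAADAAAADAAAA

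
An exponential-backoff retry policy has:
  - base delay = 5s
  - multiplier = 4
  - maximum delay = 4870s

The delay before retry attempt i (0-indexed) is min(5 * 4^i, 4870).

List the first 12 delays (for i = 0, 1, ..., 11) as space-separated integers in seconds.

Answer: 5 20 80 320 1280 4870 4870 4870 4870 4870 4870 4870

Derivation:
Computing each delay:
  i=0: min(5*4^0, 4870) = 5
  i=1: min(5*4^1, 4870) = 20
  i=2: min(5*4^2, 4870) = 80
  i=3: min(5*4^3, 4870) = 320
  i=4: min(5*4^4, 4870) = 1280
  i=5: min(5*4^5, 4870) = 4870
  i=6: min(5*4^6, 4870) = 4870
  i=7: min(5*4^7, 4870) = 4870
  i=8: min(5*4^8, 4870) = 4870
  i=9: min(5*4^9, 4870) = 4870
  i=10: min(5*4^10, 4870) = 4870
  i=11: min(5*4^11, 4870) = 4870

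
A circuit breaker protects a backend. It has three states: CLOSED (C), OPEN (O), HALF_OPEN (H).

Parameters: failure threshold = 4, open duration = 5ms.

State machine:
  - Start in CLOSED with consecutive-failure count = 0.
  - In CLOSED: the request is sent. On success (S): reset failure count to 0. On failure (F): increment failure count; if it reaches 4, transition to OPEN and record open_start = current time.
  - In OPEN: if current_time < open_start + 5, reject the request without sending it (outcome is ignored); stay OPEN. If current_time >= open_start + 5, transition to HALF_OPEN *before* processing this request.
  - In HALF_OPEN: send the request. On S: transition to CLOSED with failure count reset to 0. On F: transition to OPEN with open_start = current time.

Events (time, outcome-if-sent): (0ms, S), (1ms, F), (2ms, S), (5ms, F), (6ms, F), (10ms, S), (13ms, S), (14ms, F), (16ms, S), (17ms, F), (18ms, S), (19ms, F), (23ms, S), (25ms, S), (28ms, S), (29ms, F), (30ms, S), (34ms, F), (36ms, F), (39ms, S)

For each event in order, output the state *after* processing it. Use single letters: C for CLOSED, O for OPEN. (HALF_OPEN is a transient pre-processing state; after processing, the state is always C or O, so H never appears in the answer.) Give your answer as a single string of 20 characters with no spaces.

Answer: CCCCCCCCCCCCCCCCCCCC

Derivation:
State after each event:
  event#1 t=0ms outcome=S: state=CLOSED
  event#2 t=1ms outcome=F: state=CLOSED
  event#3 t=2ms outcome=S: state=CLOSED
  event#4 t=5ms outcome=F: state=CLOSED
  event#5 t=6ms outcome=F: state=CLOSED
  event#6 t=10ms outcome=S: state=CLOSED
  event#7 t=13ms outcome=S: state=CLOSED
  event#8 t=14ms outcome=F: state=CLOSED
  event#9 t=16ms outcome=S: state=CLOSED
  event#10 t=17ms outcome=F: state=CLOSED
  event#11 t=18ms outcome=S: state=CLOSED
  event#12 t=19ms outcome=F: state=CLOSED
  event#13 t=23ms outcome=S: state=CLOSED
  event#14 t=25ms outcome=S: state=CLOSED
  event#15 t=28ms outcome=S: state=CLOSED
  event#16 t=29ms outcome=F: state=CLOSED
  event#17 t=30ms outcome=S: state=CLOSED
  event#18 t=34ms outcome=F: state=CLOSED
  event#19 t=36ms outcome=F: state=CLOSED
  event#20 t=39ms outcome=S: state=CLOSED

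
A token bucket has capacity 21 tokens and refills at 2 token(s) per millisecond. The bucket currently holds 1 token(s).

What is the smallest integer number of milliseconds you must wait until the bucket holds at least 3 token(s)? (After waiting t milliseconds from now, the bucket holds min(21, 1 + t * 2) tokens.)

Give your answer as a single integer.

Need 1 + t * 2 >= 3, so t >= 2/2.
Smallest integer t = ceil(2/2) = 1.

Answer: 1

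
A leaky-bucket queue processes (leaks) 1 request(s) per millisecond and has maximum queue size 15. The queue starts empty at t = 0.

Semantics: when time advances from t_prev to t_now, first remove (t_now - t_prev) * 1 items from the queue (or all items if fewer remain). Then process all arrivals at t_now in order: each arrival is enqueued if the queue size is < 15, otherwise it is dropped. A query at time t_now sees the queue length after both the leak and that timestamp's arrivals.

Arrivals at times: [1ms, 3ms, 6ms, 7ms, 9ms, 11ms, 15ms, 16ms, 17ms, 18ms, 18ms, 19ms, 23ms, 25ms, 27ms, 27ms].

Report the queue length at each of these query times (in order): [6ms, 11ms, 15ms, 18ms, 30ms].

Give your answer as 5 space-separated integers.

Queue lengths at query times:
  query t=6ms: backlog = 1
  query t=11ms: backlog = 1
  query t=15ms: backlog = 1
  query t=18ms: backlog = 2
  query t=30ms: backlog = 0

Answer: 1 1 1 2 0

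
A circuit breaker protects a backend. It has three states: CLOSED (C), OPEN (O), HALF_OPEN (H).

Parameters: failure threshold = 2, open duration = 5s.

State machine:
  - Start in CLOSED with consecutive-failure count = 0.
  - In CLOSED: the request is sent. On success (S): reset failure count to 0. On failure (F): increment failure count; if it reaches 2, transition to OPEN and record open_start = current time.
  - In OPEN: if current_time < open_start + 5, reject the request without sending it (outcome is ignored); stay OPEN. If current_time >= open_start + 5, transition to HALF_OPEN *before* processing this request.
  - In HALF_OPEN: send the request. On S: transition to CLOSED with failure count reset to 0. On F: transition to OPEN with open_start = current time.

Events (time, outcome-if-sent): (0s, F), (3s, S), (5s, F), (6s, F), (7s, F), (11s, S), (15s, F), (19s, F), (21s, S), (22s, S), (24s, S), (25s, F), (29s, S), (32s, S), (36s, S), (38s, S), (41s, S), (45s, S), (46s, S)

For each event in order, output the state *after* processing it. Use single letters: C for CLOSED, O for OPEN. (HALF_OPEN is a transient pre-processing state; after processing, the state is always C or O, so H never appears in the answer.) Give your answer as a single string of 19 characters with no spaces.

Answer: CCCOOCCOOOCCCCCCCCC

Derivation:
State after each event:
  event#1 t=0s outcome=F: state=CLOSED
  event#2 t=3s outcome=S: state=CLOSED
  event#3 t=5s outcome=F: state=CLOSED
  event#4 t=6s outcome=F: state=OPEN
  event#5 t=7s outcome=F: state=OPEN
  event#6 t=11s outcome=S: state=CLOSED
  event#7 t=15s outcome=F: state=CLOSED
  event#8 t=19s outcome=F: state=OPEN
  event#9 t=21s outcome=S: state=OPEN
  event#10 t=22s outcome=S: state=OPEN
  event#11 t=24s outcome=S: state=CLOSED
  event#12 t=25s outcome=F: state=CLOSED
  event#13 t=29s outcome=S: state=CLOSED
  event#14 t=32s outcome=S: state=CLOSED
  event#15 t=36s outcome=S: state=CLOSED
  event#16 t=38s outcome=S: state=CLOSED
  event#17 t=41s outcome=S: state=CLOSED
  event#18 t=45s outcome=S: state=CLOSED
  event#19 t=46s outcome=S: state=CLOSED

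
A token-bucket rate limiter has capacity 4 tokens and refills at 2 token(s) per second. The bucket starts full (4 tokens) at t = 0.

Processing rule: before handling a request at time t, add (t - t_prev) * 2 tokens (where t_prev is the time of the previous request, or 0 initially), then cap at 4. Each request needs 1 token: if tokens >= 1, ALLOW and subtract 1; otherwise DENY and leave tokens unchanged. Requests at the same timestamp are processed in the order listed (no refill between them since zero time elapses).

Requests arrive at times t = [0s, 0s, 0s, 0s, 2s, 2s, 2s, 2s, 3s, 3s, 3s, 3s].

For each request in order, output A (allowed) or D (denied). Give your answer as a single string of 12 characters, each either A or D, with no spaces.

Answer: AAAAAAAAAADD

Derivation:
Simulating step by step:
  req#1 t=0s: ALLOW
  req#2 t=0s: ALLOW
  req#3 t=0s: ALLOW
  req#4 t=0s: ALLOW
  req#5 t=2s: ALLOW
  req#6 t=2s: ALLOW
  req#7 t=2s: ALLOW
  req#8 t=2s: ALLOW
  req#9 t=3s: ALLOW
  req#10 t=3s: ALLOW
  req#11 t=3s: DENY
  req#12 t=3s: DENY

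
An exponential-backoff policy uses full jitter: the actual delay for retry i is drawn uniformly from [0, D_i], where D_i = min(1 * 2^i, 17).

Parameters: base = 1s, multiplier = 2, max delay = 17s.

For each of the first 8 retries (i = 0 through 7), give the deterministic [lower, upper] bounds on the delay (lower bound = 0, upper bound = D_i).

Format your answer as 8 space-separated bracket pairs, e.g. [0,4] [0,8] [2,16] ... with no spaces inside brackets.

Answer: [0,1] [0,2] [0,4] [0,8] [0,16] [0,17] [0,17] [0,17]

Derivation:
Computing bounds per retry:
  i=0: D_i=min(1*2^0,17)=1, bounds=[0,1]
  i=1: D_i=min(1*2^1,17)=2, bounds=[0,2]
  i=2: D_i=min(1*2^2,17)=4, bounds=[0,4]
  i=3: D_i=min(1*2^3,17)=8, bounds=[0,8]
  i=4: D_i=min(1*2^4,17)=16, bounds=[0,16]
  i=5: D_i=min(1*2^5,17)=17, bounds=[0,17]
  i=6: D_i=min(1*2^6,17)=17, bounds=[0,17]
  i=7: D_i=min(1*2^7,17)=17, bounds=[0,17]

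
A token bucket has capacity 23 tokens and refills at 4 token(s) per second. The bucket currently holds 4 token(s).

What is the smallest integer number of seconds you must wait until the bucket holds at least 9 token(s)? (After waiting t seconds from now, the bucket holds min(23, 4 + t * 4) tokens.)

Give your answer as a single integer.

Answer: 2

Derivation:
Need 4 + t * 4 >= 9, so t >= 5/4.
Smallest integer t = ceil(5/4) = 2.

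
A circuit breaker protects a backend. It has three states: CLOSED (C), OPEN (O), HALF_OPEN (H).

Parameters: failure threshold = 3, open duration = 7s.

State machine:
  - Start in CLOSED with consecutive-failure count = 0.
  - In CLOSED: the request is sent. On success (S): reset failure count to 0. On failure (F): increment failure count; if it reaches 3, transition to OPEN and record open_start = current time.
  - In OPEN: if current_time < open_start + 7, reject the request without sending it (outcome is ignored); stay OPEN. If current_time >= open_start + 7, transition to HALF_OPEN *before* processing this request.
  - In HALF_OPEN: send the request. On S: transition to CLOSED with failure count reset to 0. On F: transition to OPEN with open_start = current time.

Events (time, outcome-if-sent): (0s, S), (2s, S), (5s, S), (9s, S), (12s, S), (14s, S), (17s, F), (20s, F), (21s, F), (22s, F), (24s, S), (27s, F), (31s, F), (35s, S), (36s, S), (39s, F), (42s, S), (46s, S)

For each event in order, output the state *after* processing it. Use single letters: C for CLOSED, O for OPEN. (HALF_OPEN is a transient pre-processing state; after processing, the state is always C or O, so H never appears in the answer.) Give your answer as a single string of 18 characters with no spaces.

Answer: CCCCCCCCOOOOOOOOOC

Derivation:
State after each event:
  event#1 t=0s outcome=S: state=CLOSED
  event#2 t=2s outcome=S: state=CLOSED
  event#3 t=5s outcome=S: state=CLOSED
  event#4 t=9s outcome=S: state=CLOSED
  event#5 t=12s outcome=S: state=CLOSED
  event#6 t=14s outcome=S: state=CLOSED
  event#7 t=17s outcome=F: state=CLOSED
  event#8 t=20s outcome=F: state=CLOSED
  event#9 t=21s outcome=F: state=OPEN
  event#10 t=22s outcome=F: state=OPEN
  event#11 t=24s outcome=S: state=OPEN
  event#12 t=27s outcome=F: state=OPEN
  event#13 t=31s outcome=F: state=OPEN
  event#14 t=35s outcome=S: state=OPEN
  event#15 t=36s outcome=S: state=OPEN
  event#16 t=39s outcome=F: state=OPEN
  event#17 t=42s outcome=S: state=OPEN
  event#18 t=46s outcome=S: state=CLOSED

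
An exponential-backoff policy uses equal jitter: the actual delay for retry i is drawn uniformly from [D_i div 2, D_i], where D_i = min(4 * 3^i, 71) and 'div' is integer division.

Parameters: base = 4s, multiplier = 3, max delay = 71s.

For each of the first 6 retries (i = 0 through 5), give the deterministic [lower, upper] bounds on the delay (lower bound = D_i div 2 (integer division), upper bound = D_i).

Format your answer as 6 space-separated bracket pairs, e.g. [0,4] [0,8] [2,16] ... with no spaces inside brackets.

Answer: [2,4] [6,12] [18,36] [35,71] [35,71] [35,71]

Derivation:
Computing bounds per retry:
  i=0: D_i=min(4*3^0,71)=4, bounds=[2,4]
  i=1: D_i=min(4*3^1,71)=12, bounds=[6,12]
  i=2: D_i=min(4*3^2,71)=36, bounds=[18,36]
  i=3: D_i=min(4*3^3,71)=71, bounds=[35,71]
  i=4: D_i=min(4*3^4,71)=71, bounds=[35,71]
  i=5: D_i=min(4*3^5,71)=71, bounds=[35,71]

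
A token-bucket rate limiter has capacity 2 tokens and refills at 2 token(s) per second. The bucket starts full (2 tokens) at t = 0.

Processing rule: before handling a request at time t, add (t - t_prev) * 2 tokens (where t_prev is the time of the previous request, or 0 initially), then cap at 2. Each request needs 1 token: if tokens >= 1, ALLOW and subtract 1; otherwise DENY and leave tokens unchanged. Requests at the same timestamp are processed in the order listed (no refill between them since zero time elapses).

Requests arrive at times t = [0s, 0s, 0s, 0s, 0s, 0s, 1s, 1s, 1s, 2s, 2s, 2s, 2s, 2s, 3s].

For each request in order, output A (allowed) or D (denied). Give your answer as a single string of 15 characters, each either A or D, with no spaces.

Simulating step by step:
  req#1 t=0s: ALLOW
  req#2 t=0s: ALLOW
  req#3 t=0s: DENY
  req#4 t=0s: DENY
  req#5 t=0s: DENY
  req#6 t=0s: DENY
  req#7 t=1s: ALLOW
  req#8 t=1s: ALLOW
  req#9 t=1s: DENY
  req#10 t=2s: ALLOW
  req#11 t=2s: ALLOW
  req#12 t=2s: DENY
  req#13 t=2s: DENY
  req#14 t=2s: DENY
  req#15 t=3s: ALLOW

Answer: AADDDDAADAADDDA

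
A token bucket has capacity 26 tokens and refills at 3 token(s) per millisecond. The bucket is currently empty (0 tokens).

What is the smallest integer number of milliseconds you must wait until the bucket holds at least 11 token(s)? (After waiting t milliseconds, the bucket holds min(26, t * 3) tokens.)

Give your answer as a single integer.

Need t * 3 >= 11, so t >= 11/3.
Smallest integer t = ceil(11/3) = 4.

Answer: 4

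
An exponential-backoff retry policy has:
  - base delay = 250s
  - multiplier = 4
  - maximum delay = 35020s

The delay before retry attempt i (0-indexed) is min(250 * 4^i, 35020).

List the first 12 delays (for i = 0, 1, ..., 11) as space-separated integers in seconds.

Computing each delay:
  i=0: min(250*4^0, 35020) = 250
  i=1: min(250*4^1, 35020) = 1000
  i=2: min(250*4^2, 35020) = 4000
  i=3: min(250*4^3, 35020) = 16000
  i=4: min(250*4^4, 35020) = 35020
  i=5: min(250*4^5, 35020) = 35020
  i=6: min(250*4^6, 35020) = 35020
  i=7: min(250*4^7, 35020) = 35020
  i=8: min(250*4^8, 35020) = 35020
  i=9: min(250*4^9, 35020) = 35020
  i=10: min(250*4^10, 35020) = 35020
  i=11: min(250*4^11, 35020) = 35020

Answer: 250 1000 4000 16000 35020 35020 35020 35020 35020 35020 35020 35020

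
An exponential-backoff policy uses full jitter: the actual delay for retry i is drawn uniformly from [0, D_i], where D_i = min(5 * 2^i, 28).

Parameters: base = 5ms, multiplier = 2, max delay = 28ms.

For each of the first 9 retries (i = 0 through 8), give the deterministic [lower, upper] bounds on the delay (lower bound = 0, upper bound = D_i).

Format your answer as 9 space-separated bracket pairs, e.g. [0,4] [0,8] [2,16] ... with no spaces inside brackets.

Computing bounds per retry:
  i=0: D_i=min(5*2^0,28)=5, bounds=[0,5]
  i=1: D_i=min(5*2^1,28)=10, bounds=[0,10]
  i=2: D_i=min(5*2^2,28)=20, bounds=[0,20]
  i=3: D_i=min(5*2^3,28)=28, bounds=[0,28]
  i=4: D_i=min(5*2^4,28)=28, bounds=[0,28]
  i=5: D_i=min(5*2^5,28)=28, bounds=[0,28]
  i=6: D_i=min(5*2^6,28)=28, bounds=[0,28]
  i=7: D_i=min(5*2^7,28)=28, bounds=[0,28]
  i=8: D_i=min(5*2^8,28)=28, bounds=[0,28]

Answer: [0,5] [0,10] [0,20] [0,28] [0,28] [0,28] [0,28] [0,28] [0,28]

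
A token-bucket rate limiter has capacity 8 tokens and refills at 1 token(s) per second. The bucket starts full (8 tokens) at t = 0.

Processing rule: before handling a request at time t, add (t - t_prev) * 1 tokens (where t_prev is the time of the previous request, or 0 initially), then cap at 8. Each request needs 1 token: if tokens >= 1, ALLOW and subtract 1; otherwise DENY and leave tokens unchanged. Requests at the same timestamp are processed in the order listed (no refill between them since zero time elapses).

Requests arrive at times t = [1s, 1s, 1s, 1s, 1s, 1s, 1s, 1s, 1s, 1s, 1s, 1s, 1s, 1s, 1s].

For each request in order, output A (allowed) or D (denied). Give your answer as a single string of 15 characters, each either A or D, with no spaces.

Simulating step by step:
  req#1 t=1s: ALLOW
  req#2 t=1s: ALLOW
  req#3 t=1s: ALLOW
  req#4 t=1s: ALLOW
  req#5 t=1s: ALLOW
  req#6 t=1s: ALLOW
  req#7 t=1s: ALLOW
  req#8 t=1s: ALLOW
  req#9 t=1s: DENY
  req#10 t=1s: DENY
  req#11 t=1s: DENY
  req#12 t=1s: DENY
  req#13 t=1s: DENY
  req#14 t=1s: DENY
  req#15 t=1s: DENY

Answer: AAAAAAAADDDDDDD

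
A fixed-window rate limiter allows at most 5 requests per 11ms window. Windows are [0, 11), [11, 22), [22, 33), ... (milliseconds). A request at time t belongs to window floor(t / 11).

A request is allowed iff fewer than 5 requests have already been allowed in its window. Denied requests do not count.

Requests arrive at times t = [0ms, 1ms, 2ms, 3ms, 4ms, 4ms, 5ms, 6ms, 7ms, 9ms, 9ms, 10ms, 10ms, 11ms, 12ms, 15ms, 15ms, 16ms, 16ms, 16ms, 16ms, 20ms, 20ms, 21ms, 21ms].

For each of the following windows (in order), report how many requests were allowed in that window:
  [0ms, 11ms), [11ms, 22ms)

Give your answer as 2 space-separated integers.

Answer: 5 5

Derivation:
Processing requests:
  req#1 t=0ms (window 0): ALLOW
  req#2 t=1ms (window 0): ALLOW
  req#3 t=2ms (window 0): ALLOW
  req#4 t=3ms (window 0): ALLOW
  req#5 t=4ms (window 0): ALLOW
  req#6 t=4ms (window 0): DENY
  req#7 t=5ms (window 0): DENY
  req#8 t=6ms (window 0): DENY
  req#9 t=7ms (window 0): DENY
  req#10 t=9ms (window 0): DENY
  req#11 t=9ms (window 0): DENY
  req#12 t=10ms (window 0): DENY
  req#13 t=10ms (window 0): DENY
  req#14 t=11ms (window 1): ALLOW
  req#15 t=12ms (window 1): ALLOW
  req#16 t=15ms (window 1): ALLOW
  req#17 t=15ms (window 1): ALLOW
  req#18 t=16ms (window 1): ALLOW
  req#19 t=16ms (window 1): DENY
  req#20 t=16ms (window 1): DENY
  req#21 t=16ms (window 1): DENY
  req#22 t=20ms (window 1): DENY
  req#23 t=20ms (window 1): DENY
  req#24 t=21ms (window 1): DENY
  req#25 t=21ms (window 1): DENY

Allowed counts by window: 5 5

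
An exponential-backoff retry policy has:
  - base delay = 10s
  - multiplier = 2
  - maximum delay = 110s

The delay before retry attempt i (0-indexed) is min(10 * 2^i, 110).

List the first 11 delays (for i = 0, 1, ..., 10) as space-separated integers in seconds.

Computing each delay:
  i=0: min(10*2^0, 110) = 10
  i=1: min(10*2^1, 110) = 20
  i=2: min(10*2^2, 110) = 40
  i=3: min(10*2^3, 110) = 80
  i=4: min(10*2^4, 110) = 110
  i=5: min(10*2^5, 110) = 110
  i=6: min(10*2^6, 110) = 110
  i=7: min(10*2^7, 110) = 110
  i=8: min(10*2^8, 110) = 110
  i=9: min(10*2^9, 110) = 110
  i=10: min(10*2^10, 110) = 110

Answer: 10 20 40 80 110 110 110 110 110 110 110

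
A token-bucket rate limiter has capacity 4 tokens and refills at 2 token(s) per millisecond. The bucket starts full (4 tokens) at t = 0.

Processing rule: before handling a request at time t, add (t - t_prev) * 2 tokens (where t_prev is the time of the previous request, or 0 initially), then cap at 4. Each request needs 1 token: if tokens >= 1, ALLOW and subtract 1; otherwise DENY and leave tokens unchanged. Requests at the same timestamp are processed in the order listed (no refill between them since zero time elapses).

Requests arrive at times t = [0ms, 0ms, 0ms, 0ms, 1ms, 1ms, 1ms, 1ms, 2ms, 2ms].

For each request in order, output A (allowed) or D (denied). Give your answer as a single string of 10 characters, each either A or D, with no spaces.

Simulating step by step:
  req#1 t=0ms: ALLOW
  req#2 t=0ms: ALLOW
  req#3 t=0ms: ALLOW
  req#4 t=0ms: ALLOW
  req#5 t=1ms: ALLOW
  req#6 t=1ms: ALLOW
  req#7 t=1ms: DENY
  req#8 t=1ms: DENY
  req#9 t=2ms: ALLOW
  req#10 t=2ms: ALLOW

Answer: AAAAAADDAA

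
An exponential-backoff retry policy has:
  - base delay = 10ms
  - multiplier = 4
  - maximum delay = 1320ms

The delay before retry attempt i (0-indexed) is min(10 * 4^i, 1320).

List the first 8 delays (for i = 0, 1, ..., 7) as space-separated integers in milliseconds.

Answer: 10 40 160 640 1320 1320 1320 1320

Derivation:
Computing each delay:
  i=0: min(10*4^0, 1320) = 10
  i=1: min(10*4^1, 1320) = 40
  i=2: min(10*4^2, 1320) = 160
  i=3: min(10*4^3, 1320) = 640
  i=4: min(10*4^4, 1320) = 1320
  i=5: min(10*4^5, 1320) = 1320
  i=6: min(10*4^6, 1320) = 1320
  i=7: min(10*4^7, 1320) = 1320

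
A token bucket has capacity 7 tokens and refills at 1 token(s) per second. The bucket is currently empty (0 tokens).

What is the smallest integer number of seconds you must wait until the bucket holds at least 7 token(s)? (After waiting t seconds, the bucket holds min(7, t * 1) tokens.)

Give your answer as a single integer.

Answer: 7

Derivation:
Need t * 1 >= 7, so t >= 7/1.
Smallest integer t = ceil(7/1) = 7.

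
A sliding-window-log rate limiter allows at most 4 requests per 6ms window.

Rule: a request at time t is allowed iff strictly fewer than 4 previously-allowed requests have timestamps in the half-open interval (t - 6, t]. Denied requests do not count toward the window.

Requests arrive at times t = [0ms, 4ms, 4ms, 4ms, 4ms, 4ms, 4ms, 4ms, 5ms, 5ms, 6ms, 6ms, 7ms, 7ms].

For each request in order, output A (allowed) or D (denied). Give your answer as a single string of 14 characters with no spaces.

Answer: AAAADDDDDDADDD

Derivation:
Tracking allowed requests in the window:
  req#1 t=0ms: ALLOW
  req#2 t=4ms: ALLOW
  req#3 t=4ms: ALLOW
  req#4 t=4ms: ALLOW
  req#5 t=4ms: DENY
  req#6 t=4ms: DENY
  req#7 t=4ms: DENY
  req#8 t=4ms: DENY
  req#9 t=5ms: DENY
  req#10 t=5ms: DENY
  req#11 t=6ms: ALLOW
  req#12 t=6ms: DENY
  req#13 t=7ms: DENY
  req#14 t=7ms: DENY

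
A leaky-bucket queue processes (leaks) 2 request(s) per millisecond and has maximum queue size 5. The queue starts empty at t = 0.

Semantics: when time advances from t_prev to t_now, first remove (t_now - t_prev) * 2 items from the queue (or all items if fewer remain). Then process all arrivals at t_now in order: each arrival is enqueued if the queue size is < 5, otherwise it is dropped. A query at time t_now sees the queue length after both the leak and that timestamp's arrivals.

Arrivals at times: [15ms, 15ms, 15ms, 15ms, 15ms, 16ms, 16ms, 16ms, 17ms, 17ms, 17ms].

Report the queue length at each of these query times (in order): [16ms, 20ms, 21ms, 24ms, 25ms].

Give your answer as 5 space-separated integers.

Answer: 5 0 0 0 0

Derivation:
Queue lengths at query times:
  query t=16ms: backlog = 5
  query t=20ms: backlog = 0
  query t=21ms: backlog = 0
  query t=24ms: backlog = 0
  query t=25ms: backlog = 0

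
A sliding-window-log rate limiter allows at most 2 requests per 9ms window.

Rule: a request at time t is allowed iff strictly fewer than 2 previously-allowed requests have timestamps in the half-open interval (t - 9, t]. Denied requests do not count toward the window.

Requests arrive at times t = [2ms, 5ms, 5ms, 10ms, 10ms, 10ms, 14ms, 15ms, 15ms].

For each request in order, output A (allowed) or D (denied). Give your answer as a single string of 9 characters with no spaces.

Answer: AADDDDAAD

Derivation:
Tracking allowed requests in the window:
  req#1 t=2ms: ALLOW
  req#2 t=5ms: ALLOW
  req#3 t=5ms: DENY
  req#4 t=10ms: DENY
  req#5 t=10ms: DENY
  req#6 t=10ms: DENY
  req#7 t=14ms: ALLOW
  req#8 t=15ms: ALLOW
  req#9 t=15ms: DENY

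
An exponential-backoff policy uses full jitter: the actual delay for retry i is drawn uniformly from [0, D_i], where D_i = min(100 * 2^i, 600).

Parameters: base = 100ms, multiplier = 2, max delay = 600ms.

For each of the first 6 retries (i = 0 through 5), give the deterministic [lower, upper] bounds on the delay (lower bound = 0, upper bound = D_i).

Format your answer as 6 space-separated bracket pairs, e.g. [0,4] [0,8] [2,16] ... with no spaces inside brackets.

Computing bounds per retry:
  i=0: D_i=min(100*2^0,600)=100, bounds=[0,100]
  i=1: D_i=min(100*2^1,600)=200, bounds=[0,200]
  i=2: D_i=min(100*2^2,600)=400, bounds=[0,400]
  i=3: D_i=min(100*2^3,600)=600, bounds=[0,600]
  i=4: D_i=min(100*2^4,600)=600, bounds=[0,600]
  i=5: D_i=min(100*2^5,600)=600, bounds=[0,600]

Answer: [0,100] [0,200] [0,400] [0,600] [0,600] [0,600]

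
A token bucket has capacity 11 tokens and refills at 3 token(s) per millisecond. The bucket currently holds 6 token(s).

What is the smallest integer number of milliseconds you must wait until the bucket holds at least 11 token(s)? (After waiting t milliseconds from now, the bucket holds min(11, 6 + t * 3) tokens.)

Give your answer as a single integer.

Answer: 2

Derivation:
Need 6 + t * 3 >= 11, so t >= 5/3.
Smallest integer t = ceil(5/3) = 2.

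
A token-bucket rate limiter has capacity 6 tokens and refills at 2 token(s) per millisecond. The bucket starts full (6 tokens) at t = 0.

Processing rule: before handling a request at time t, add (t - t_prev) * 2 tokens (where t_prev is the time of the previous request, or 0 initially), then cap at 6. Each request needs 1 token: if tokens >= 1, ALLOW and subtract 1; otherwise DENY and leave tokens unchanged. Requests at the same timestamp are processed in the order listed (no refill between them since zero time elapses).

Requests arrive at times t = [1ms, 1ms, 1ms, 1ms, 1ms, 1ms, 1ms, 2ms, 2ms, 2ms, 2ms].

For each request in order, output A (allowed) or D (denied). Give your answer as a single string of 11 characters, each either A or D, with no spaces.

Simulating step by step:
  req#1 t=1ms: ALLOW
  req#2 t=1ms: ALLOW
  req#3 t=1ms: ALLOW
  req#4 t=1ms: ALLOW
  req#5 t=1ms: ALLOW
  req#6 t=1ms: ALLOW
  req#7 t=1ms: DENY
  req#8 t=2ms: ALLOW
  req#9 t=2ms: ALLOW
  req#10 t=2ms: DENY
  req#11 t=2ms: DENY

Answer: AAAAAADAADD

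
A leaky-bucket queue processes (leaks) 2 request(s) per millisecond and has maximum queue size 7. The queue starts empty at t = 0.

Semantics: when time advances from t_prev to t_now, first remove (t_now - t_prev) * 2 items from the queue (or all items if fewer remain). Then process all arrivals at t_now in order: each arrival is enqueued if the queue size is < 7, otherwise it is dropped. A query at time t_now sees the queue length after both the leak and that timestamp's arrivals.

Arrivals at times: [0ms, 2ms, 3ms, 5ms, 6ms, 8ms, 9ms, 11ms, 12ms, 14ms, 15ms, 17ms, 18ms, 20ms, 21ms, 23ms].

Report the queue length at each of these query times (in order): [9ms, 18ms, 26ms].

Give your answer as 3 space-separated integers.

Queue lengths at query times:
  query t=9ms: backlog = 1
  query t=18ms: backlog = 1
  query t=26ms: backlog = 0

Answer: 1 1 0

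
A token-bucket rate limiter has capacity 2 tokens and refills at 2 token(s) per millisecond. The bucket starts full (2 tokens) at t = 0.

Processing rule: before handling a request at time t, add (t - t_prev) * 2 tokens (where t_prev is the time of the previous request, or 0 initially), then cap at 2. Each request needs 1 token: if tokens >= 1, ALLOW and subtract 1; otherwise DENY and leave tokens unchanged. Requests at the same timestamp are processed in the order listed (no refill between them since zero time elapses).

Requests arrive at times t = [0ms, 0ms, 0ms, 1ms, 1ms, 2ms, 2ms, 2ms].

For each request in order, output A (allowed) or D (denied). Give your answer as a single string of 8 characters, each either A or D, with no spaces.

Simulating step by step:
  req#1 t=0ms: ALLOW
  req#2 t=0ms: ALLOW
  req#3 t=0ms: DENY
  req#4 t=1ms: ALLOW
  req#5 t=1ms: ALLOW
  req#6 t=2ms: ALLOW
  req#7 t=2ms: ALLOW
  req#8 t=2ms: DENY

Answer: AADAAAAD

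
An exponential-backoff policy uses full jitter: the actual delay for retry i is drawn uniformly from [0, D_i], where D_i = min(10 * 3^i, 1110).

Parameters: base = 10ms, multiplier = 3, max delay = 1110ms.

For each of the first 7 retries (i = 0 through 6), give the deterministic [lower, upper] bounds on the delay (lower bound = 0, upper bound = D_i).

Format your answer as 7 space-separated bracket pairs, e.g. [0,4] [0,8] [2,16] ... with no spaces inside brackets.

Computing bounds per retry:
  i=0: D_i=min(10*3^0,1110)=10, bounds=[0,10]
  i=1: D_i=min(10*3^1,1110)=30, bounds=[0,30]
  i=2: D_i=min(10*3^2,1110)=90, bounds=[0,90]
  i=3: D_i=min(10*3^3,1110)=270, bounds=[0,270]
  i=4: D_i=min(10*3^4,1110)=810, bounds=[0,810]
  i=5: D_i=min(10*3^5,1110)=1110, bounds=[0,1110]
  i=6: D_i=min(10*3^6,1110)=1110, bounds=[0,1110]

Answer: [0,10] [0,30] [0,90] [0,270] [0,810] [0,1110] [0,1110]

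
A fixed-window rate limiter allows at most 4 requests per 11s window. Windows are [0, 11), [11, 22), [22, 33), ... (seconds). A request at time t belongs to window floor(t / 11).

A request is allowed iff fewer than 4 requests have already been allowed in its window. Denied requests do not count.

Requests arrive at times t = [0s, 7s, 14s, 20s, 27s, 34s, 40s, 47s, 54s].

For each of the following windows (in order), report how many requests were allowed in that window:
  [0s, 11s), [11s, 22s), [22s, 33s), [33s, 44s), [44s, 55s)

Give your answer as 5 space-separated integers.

Answer: 2 2 1 2 2

Derivation:
Processing requests:
  req#1 t=0s (window 0): ALLOW
  req#2 t=7s (window 0): ALLOW
  req#3 t=14s (window 1): ALLOW
  req#4 t=20s (window 1): ALLOW
  req#5 t=27s (window 2): ALLOW
  req#6 t=34s (window 3): ALLOW
  req#7 t=40s (window 3): ALLOW
  req#8 t=47s (window 4): ALLOW
  req#9 t=54s (window 4): ALLOW

Allowed counts by window: 2 2 1 2 2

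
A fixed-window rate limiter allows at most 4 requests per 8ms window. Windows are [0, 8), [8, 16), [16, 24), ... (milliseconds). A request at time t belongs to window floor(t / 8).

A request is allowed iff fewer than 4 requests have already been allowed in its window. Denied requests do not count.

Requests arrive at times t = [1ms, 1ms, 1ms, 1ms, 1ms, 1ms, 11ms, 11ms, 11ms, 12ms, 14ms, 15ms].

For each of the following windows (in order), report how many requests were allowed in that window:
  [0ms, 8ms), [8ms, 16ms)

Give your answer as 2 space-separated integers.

Answer: 4 4

Derivation:
Processing requests:
  req#1 t=1ms (window 0): ALLOW
  req#2 t=1ms (window 0): ALLOW
  req#3 t=1ms (window 0): ALLOW
  req#4 t=1ms (window 0): ALLOW
  req#5 t=1ms (window 0): DENY
  req#6 t=1ms (window 0): DENY
  req#7 t=11ms (window 1): ALLOW
  req#8 t=11ms (window 1): ALLOW
  req#9 t=11ms (window 1): ALLOW
  req#10 t=12ms (window 1): ALLOW
  req#11 t=14ms (window 1): DENY
  req#12 t=15ms (window 1): DENY

Allowed counts by window: 4 4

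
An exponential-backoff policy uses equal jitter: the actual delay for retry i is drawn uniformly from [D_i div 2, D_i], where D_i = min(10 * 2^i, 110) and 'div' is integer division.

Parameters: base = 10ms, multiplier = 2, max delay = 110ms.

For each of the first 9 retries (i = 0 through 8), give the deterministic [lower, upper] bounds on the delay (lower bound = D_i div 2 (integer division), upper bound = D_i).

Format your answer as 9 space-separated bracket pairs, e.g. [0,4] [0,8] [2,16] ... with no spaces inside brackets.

Answer: [5,10] [10,20] [20,40] [40,80] [55,110] [55,110] [55,110] [55,110] [55,110]

Derivation:
Computing bounds per retry:
  i=0: D_i=min(10*2^0,110)=10, bounds=[5,10]
  i=1: D_i=min(10*2^1,110)=20, bounds=[10,20]
  i=2: D_i=min(10*2^2,110)=40, bounds=[20,40]
  i=3: D_i=min(10*2^3,110)=80, bounds=[40,80]
  i=4: D_i=min(10*2^4,110)=110, bounds=[55,110]
  i=5: D_i=min(10*2^5,110)=110, bounds=[55,110]
  i=6: D_i=min(10*2^6,110)=110, bounds=[55,110]
  i=7: D_i=min(10*2^7,110)=110, bounds=[55,110]
  i=8: D_i=min(10*2^8,110)=110, bounds=[55,110]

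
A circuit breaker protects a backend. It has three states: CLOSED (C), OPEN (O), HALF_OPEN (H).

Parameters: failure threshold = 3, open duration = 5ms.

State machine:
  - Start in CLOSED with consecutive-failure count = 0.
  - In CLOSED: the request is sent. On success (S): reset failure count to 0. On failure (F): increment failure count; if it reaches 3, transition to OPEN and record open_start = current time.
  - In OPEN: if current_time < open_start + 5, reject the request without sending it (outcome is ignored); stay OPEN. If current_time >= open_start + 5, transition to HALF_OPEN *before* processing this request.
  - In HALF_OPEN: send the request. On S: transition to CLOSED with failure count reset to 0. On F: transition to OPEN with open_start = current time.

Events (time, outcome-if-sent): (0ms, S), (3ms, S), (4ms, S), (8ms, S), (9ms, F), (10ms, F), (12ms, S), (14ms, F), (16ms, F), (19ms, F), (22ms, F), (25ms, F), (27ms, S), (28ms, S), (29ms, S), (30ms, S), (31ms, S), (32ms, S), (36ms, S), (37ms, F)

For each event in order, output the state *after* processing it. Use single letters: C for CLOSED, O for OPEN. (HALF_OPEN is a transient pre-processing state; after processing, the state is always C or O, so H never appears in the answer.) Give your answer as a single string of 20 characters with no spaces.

Answer: CCCCCCCCCOOOOOOCCCCC

Derivation:
State after each event:
  event#1 t=0ms outcome=S: state=CLOSED
  event#2 t=3ms outcome=S: state=CLOSED
  event#3 t=4ms outcome=S: state=CLOSED
  event#4 t=8ms outcome=S: state=CLOSED
  event#5 t=9ms outcome=F: state=CLOSED
  event#6 t=10ms outcome=F: state=CLOSED
  event#7 t=12ms outcome=S: state=CLOSED
  event#8 t=14ms outcome=F: state=CLOSED
  event#9 t=16ms outcome=F: state=CLOSED
  event#10 t=19ms outcome=F: state=OPEN
  event#11 t=22ms outcome=F: state=OPEN
  event#12 t=25ms outcome=F: state=OPEN
  event#13 t=27ms outcome=S: state=OPEN
  event#14 t=28ms outcome=S: state=OPEN
  event#15 t=29ms outcome=S: state=OPEN
  event#16 t=30ms outcome=S: state=CLOSED
  event#17 t=31ms outcome=S: state=CLOSED
  event#18 t=32ms outcome=S: state=CLOSED
  event#19 t=36ms outcome=S: state=CLOSED
  event#20 t=37ms outcome=F: state=CLOSED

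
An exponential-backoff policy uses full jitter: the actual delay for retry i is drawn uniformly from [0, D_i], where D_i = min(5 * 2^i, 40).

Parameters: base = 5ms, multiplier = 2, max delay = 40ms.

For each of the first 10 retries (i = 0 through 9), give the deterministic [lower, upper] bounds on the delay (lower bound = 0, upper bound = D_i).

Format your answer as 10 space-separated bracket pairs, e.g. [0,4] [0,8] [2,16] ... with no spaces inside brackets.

Computing bounds per retry:
  i=0: D_i=min(5*2^0,40)=5, bounds=[0,5]
  i=1: D_i=min(5*2^1,40)=10, bounds=[0,10]
  i=2: D_i=min(5*2^2,40)=20, bounds=[0,20]
  i=3: D_i=min(5*2^3,40)=40, bounds=[0,40]
  i=4: D_i=min(5*2^4,40)=40, bounds=[0,40]
  i=5: D_i=min(5*2^5,40)=40, bounds=[0,40]
  i=6: D_i=min(5*2^6,40)=40, bounds=[0,40]
  i=7: D_i=min(5*2^7,40)=40, bounds=[0,40]
  i=8: D_i=min(5*2^8,40)=40, bounds=[0,40]
  i=9: D_i=min(5*2^9,40)=40, bounds=[0,40]

Answer: [0,5] [0,10] [0,20] [0,40] [0,40] [0,40] [0,40] [0,40] [0,40] [0,40]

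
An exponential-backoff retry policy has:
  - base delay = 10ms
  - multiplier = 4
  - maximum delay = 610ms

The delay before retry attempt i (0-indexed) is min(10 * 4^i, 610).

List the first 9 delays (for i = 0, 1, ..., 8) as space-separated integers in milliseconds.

Answer: 10 40 160 610 610 610 610 610 610

Derivation:
Computing each delay:
  i=0: min(10*4^0, 610) = 10
  i=1: min(10*4^1, 610) = 40
  i=2: min(10*4^2, 610) = 160
  i=3: min(10*4^3, 610) = 610
  i=4: min(10*4^4, 610) = 610
  i=5: min(10*4^5, 610) = 610
  i=6: min(10*4^6, 610) = 610
  i=7: min(10*4^7, 610) = 610
  i=8: min(10*4^8, 610) = 610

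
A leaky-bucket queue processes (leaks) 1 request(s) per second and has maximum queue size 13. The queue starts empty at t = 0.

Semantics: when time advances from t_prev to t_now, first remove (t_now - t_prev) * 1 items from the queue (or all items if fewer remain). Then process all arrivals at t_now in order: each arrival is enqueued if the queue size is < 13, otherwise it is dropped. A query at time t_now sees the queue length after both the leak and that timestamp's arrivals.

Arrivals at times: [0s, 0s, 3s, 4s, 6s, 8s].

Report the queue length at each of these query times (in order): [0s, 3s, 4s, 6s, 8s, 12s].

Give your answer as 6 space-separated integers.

Answer: 2 1 1 1 1 0

Derivation:
Queue lengths at query times:
  query t=0s: backlog = 2
  query t=3s: backlog = 1
  query t=4s: backlog = 1
  query t=6s: backlog = 1
  query t=8s: backlog = 1
  query t=12s: backlog = 0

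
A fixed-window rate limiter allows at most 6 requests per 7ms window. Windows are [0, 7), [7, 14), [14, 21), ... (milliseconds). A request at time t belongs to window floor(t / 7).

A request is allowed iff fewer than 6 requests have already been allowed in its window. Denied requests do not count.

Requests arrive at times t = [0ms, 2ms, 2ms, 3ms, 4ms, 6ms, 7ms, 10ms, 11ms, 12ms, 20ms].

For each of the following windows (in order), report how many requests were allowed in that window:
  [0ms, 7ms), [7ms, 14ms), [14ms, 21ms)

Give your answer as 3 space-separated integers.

Answer: 6 4 1

Derivation:
Processing requests:
  req#1 t=0ms (window 0): ALLOW
  req#2 t=2ms (window 0): ALLOW
  req#3 t=2ms (window 0): ALLOW
  req#4 t=3ms (window 0): ALLOW
  req#5 t=4ms (window 0): ALLOW
  req#6 t=6ms (window 0): ALLOW
  req#7 t=7ms (window 1): ALLOW
  req#8 t=10ms (window 1): ALLOW
  req#9 t=11ms (window 1): ALLOW
  req#10 t=12ms (window 1): ALLOW
  req#11 t=20ms (window 2): ALLOW

Allowed counts by window: 6 4 1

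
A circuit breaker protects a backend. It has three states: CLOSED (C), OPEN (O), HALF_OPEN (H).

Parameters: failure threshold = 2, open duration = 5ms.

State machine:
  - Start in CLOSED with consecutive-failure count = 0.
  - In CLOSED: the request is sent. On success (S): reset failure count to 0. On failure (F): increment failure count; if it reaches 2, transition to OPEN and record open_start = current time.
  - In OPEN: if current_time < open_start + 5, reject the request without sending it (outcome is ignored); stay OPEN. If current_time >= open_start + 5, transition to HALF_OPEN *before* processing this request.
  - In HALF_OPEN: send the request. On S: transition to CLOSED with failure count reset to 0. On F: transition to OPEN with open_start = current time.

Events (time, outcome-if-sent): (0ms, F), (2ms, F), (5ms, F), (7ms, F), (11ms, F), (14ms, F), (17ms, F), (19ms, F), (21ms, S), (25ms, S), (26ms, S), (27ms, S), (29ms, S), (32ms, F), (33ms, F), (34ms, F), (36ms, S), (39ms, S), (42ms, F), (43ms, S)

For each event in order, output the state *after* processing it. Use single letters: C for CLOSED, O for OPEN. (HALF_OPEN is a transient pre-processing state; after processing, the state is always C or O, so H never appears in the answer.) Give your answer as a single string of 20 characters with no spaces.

Answer: COOOOOOOOCCCCCOOOCCC

Derivation:
State after each event:
  event#1 t=0ms outcome=F: state=CLOSED
  event#2 t=2ms outcome=F: state=OPEN
  event#3 t=5ms outcome=F: state=OPEN
  event#4 t=7ms outcome=F: state=OPEN
  event#5 t=11ms outcome=F: state=OPEN
  event#6 t=14ms outcome=F: state=OPEN
  event#7 t=17ms outcome=F: state=OPEN
  event#8 t=19ms outcome=F: state=OPEN
  event#9 t=21ms outcome=S: state=OPEN
  event#10 t=25ms outcome=S: state=CLOSED
  event#11 t=26ms outcome=S: state=CLOSED
  event#12 t=27ms outcome=S: state=CLOSED
  event#13 t=29ms outcome=S: state=CLOSED
  event#14 t=32ms outcome=F: state=CLOSED
  event#15 t=33ms outcome=F: state=OPEN
  event#16 t=34ms outcome=F: state=OPEN
  event#17 t=36ms outcome=S: state=OPEN
  event#18 t=39ms outcome=S: state=CLOSED
  event#19 t=42ms outcome=F: state=CLOSED
  event#20 t=43ms outcome=S: state=CLOSED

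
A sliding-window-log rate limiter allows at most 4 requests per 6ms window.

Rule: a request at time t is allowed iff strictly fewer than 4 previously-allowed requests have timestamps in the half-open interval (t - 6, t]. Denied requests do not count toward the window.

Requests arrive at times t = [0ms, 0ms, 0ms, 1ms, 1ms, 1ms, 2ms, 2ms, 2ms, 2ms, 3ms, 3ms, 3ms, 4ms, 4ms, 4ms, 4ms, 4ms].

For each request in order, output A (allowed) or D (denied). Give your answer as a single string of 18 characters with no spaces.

Answer: AAAADDDDDDDDDDDDDD

Derivation:
Tracking allowed requests in the window:
  req#1 t=0ms: ALLOW
  req#2 t=0ms: ALLOW
  req#3 t=0ms: ALLOW
  req#4 t=1ms: ALLOW
  req#5 t=1ms: DENY
  req#6 t=1ms: DENY
  req#7 t=2ms: DENY
  req#8 t=2ms: DENY
  req#9 t=2ms: DENY
  req#10 t=2ms: DENY
  req#11 t=3ms: DENY
  req#12 t=3ms: DENY
  req#13 t=3ms: DENY
  req#14 t=4ms: DENY
  req#15 t=4ms: DENY
  req#16 t=4ms: DENY
  req#17 t=4ms: DENY
  req#18 t=4ms: DENY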